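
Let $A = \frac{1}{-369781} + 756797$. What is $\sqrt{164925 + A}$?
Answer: $\frac{\sqrt{126034411739019061}}{369781} \approx 960.06$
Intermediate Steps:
$A = \frac{279849151456}{369781}$ ($A = - \frac{1}{369781} + 756797 = \frac{279849151456}{369781} \approx 7.568 \cdot 10^{5}$)
$\sqrt{164925 + A} = \sqrt{164925 + \frac{279849151456}{369781}} = \sqrt{\frac{340835282881}{369781}} = \frac{\sqrt{126034411739019061}}{369781}$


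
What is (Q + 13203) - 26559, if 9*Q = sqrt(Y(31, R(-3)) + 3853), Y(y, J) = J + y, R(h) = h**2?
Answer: -13356 + sqrt(3893)/9 ≈ -13349.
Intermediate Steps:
Q = sqrt(3893)/9 (Q = sqrt(((-3)**2 + 31) + 3853)/9 = sqrt((9 + 31) + 3853)/9 = sqrt(40 + 3853)/9 = sqrt(3893)/9 ≈ 6.9327)
(Q + 13203) - 26559 = (sqrt(3893)/9 + 13203) - 26559 = (13203 + sqrt(3893)/9) - 26559 = -13356 + sqrt(3893)/9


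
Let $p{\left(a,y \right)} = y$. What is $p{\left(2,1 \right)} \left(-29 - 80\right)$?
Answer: $-109$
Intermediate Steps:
$p{\left(2,1 \right)} \left(-29 - 80\right) = 1 \left(-29 - 80\right) = 1 \left(-109\right) = -109$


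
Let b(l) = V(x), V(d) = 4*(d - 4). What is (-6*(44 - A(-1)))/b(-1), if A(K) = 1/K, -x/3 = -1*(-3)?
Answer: 135/26 ≈ 5.1923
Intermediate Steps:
x = -9 (x = -(-3)*(-3) = -3*3 = -9)
V(d) = -16 + 4*d (V(d) = 4*(-4 + d) = -16 + 4*d)
b(l) = -52 (b(l) = -16 + 4*(-9) = -16 - 36 = -52)
(-6*(44 - A(-1)))/b(-1) = -6*(44 - 1/(-1))/(-52) = -6*(44 - 1*(-1))*(-1/52) = -6*(44 + 1)*(-1/52) = -6*45*(-1/52) = -270*(-1/52) = 135/26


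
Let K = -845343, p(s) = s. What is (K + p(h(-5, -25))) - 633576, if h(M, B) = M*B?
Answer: -1478794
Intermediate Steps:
h(M, B) = B*M
(K + p(h(-5, -25))) - 633576 = (-845343 - 25*(-5)) - 633576 = (-845343 + 125) - 633576 = -845218 - 633576 = -1478794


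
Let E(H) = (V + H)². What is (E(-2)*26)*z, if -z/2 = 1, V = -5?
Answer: -2548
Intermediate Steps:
z = -2 (z = -2*1 = -2)
E(H) = (-5 + H)²
(E(-2)*26)*z = ((-5 - 2)²*26)*(-2) = ((-7)²*26)*(-2) = (49*26)*(-2) = 1274*(-2) = -2548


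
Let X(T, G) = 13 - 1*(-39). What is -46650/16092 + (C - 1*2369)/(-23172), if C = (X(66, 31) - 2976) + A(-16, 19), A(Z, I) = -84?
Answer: -27623531/10357884 ≈ -2.6669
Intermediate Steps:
X(T, G) = 52 (X(T, G) = 13 + 39 = 52)
C = -3008 (C = (52 - 2976) - 84 = -2924 - 84 = -3008)
-46650/16092 + (C - 1*2369)/(-23172) = -46650/16092 + (-3008 - 1*2369)/(-23172) = -46650*1/16092 + (-3008 - 2369)*(-1/23172) = -7775/2682 - 5377*(-1/23172) = -7775/2682 + 5377/23172 = -27623531/10357884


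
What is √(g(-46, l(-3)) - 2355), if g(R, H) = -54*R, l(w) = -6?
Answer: √129 ≈ 11.358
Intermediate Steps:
√(g(-46, l(-3)) - 2355) = √(-54*(-46) - 2355) = √(2484 - 2355) = √129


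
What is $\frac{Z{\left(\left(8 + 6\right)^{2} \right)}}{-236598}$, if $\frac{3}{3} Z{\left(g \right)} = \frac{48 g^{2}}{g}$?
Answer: $- \frac{1568}{39433} \approx -0.039764$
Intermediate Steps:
$Z{\left(g \right)} = 48 g$ ($Z{\left(g \right)} = \frac{48 g^{2}}{g} = 48 g$)
$\frac{Z{\left(\left(8 + 6\right)^{2} \right)}}{-236598} = \frac{48 \left(8 + 6\right)^{2}}{-236598} = 48 \cdot 14^{2} \left(- \frac{1}{236598}\right) = 48 \cdot 196 \left(- \frac{1}{236598}\right) = 9408 \left(- \frac{1}{236598}\right) = - \frac{1568}{39433}$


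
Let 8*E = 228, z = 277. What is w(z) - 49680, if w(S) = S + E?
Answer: -98749/2 ≈ -49375.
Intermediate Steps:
E = 57/2 (E = (⅛)*228 = 57/2 ≈ 28.500)
w(S) = 57/2 + S (w(S) = S + 57/2 = 57/2 + S)
w(z) - 49680 = (57/2 + 277) - 49680 = 611/2 - 49680 = -98749/2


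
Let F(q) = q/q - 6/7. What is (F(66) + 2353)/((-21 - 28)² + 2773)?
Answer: 8236/18109 ≈ 0.45480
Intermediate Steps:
F(q) = ⅐ (F(q) = 1 - 6*⅐ = 1 - 6/7 = ⅐)
(F(66) + 2353)/((-21 - 28)² + 2773) = (⅐ + 2353)/((-21 - 28)² + 2773) = 16472/(7*((-49)² + 2773)) = 16472/(7*(2401 + 2773)) = (16472/7)/5174 = (16472/7)*(1/5174) = 8236/18109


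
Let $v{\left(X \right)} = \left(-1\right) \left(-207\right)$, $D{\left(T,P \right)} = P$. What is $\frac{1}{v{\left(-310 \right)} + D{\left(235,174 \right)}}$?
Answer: $\frac{1}{381} \approx 0.0026247$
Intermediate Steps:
$v{\left(X \right)} = 207$
$\frac{1}{v{\left(-310 \right)} + D{\left(235,174 \right)}} = \frac{1}{207 + 174} = \frac{1}{381}$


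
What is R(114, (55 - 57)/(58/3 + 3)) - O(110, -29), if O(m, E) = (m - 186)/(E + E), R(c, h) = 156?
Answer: 4486/29 ≈ 154.69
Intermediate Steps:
O(m, E) = (-186 + m)/(2*E) (O(m, E) = (-186 + m)/((2*E)) = (-186 + m)*(1/(2*E)) = (-186 + m)/(2*E))
R(114, (55 - 57)/(58/3 + 3)) - O(110, -29) = 156 - (-186 + 110)/(2*(-29)) = 156 - (-1)*(-76)/(2*29) = 156 - 1*38/29 = 156 - 38/29 = 4486/29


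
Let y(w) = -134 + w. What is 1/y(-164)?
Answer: -1/298 ≈ -0.0033557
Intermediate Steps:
1/y(-164) = 1/(-134 - 164) = 1/(-298) = -1/298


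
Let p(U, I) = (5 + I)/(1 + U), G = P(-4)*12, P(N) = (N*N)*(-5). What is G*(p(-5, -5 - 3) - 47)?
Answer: 44400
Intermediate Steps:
P(N) = -5*N² (P(N) = N²*(-5) = -5*N²)
G = -960 (G = -5*(-4)²*12 = -5*16*12 = -80*12 = -960)
p(U, I) = (5 + I)/(1 + U)
G*(p(-5, -5 - 3) - 47) = -960*((5 + (-5 - 3))/(1 - 5) - 47) = -960*((5 - 8)/(-4) - 47) = -960*(-¼*(-3) - 47) = -960*(¾ - 47) = -960*(-185/4) = 44400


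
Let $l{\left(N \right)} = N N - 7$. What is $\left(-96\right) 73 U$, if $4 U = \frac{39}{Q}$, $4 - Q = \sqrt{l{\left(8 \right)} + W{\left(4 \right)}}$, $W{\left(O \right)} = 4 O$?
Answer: $\frac{91104}{19} + \frac{22776 \sqrt{73}}{19} \approx 15037.0$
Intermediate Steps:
$l{\left(N \right)} = -7 + N^{2}$ ($l{\left(N \right)} = N^{2} - 7 = -7 + N^{2}$)
$Q = 4 - \sqrt{73}$ ($Q = 4 - \sqrt{\left(-7 + 8^{2}\right) + 4 \cdot 4} = 4 - \sqrt{\left(-7 + 64\right) + 16} = 4 - \sqrt{57 + 16} = 4 - \sqrt{73} \approx -4.544$)
$U = \frac{39}{4 \left(4 - \sqrt{73}\right)}$ ($U = \frac{39 \frac{1}{4 - \sqrt{73}}}{4} = \frac{39}{4 \left(4 - \sqrt{73}\right)} \approx -2.1457$)
$\left(-96\right) 73 U = \left(-96\right) 73 \left(- \frac{13}{19} - \frac{13 \sqrt{73}}{76}\right) = - 7008 \left(- \frac{13}{19} - \frac{13 \sqrt{73}}{76}\right) = \frac{91104}{19} + \frac{22776 \sqrt{73}}{19}$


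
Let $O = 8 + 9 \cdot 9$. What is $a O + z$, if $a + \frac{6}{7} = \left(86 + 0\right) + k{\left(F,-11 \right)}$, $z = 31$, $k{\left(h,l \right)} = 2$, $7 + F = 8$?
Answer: $\frac{54507}{7} \approx 7786.7$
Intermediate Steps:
$F = 1$ ($F = -7 + 8 = 1$)
$a = \frac{610}{7}$ ($a = - \frac{6}{7} + \left(\left(86 + 0\right) + 2\right) = - \frac{6}{7} + \left(86 + 2\right) = - \frac{6}{7} + 88 = \frac{610}{7} \approx 87.143$)
$O = 89$ ($O = 8 + 81 = 89$)
$a O + z = \frac{610}{7} \cdot 89 + 31 = \frac{54290}{7} + 31 = \frac{54507}{7}$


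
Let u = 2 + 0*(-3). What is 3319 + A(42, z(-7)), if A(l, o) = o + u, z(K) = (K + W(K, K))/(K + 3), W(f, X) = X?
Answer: 6649/2 ≈ 3324.5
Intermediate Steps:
u = 2 (u = 2 + 0 = 2)
z(K) = 2*K/(3 + K) (z(K) = (K + K)/(K + 3) = (2*K)/(3 + K) = 2*K/(3 + K))
A(l, o) = 2 + o (A(l, o) = o + 2 = 2 + o)
3319 + A(42, z(-7)) = 3319 + (2 + 2*(-7)/(3 - 7)) = 3319 + (2 + 2*(-7)/(-4)) = 3319 + (2 + 2*(-7)*(-¼)) = 3319 + (2 + 7/2) = 3319 + 11/2 = 6649/2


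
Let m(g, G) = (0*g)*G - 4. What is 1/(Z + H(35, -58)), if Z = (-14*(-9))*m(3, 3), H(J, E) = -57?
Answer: -1/561 ≈ -0.0017825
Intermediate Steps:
m(g, G) = -4 (m(g, G) = 0*G - 4 = 0 - 4 = -4)
Z = -504 (Z = -14*(-9)*(-4) = 126*(-4) = -504)
1/(Z + H(35, -58)) = 1/(-504 - 57) = 1/(-561) = -1/561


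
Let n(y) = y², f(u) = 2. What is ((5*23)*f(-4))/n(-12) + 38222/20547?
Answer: 568321/164376 ≈ 3.4574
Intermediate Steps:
((5*23)*f(-4))/n(-12) + 38222/20547 = ((5*23)*2)/((-12)²) + 38222/20547 = (115*2)/144 + 38222*(1/20547) = 230*(1/144) + 38222/20547 = 115/72 + 38222/20547 = 568321/164376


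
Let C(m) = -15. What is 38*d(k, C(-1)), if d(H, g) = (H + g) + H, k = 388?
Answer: 28918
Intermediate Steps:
d(H, g) = g + 2*H
38*d(k, C(-1)) = 38*(-15 + 2*388) = 38*(-15 + 776) = 38*761 = 28918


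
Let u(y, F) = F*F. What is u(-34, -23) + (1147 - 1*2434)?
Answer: -758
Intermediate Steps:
u(y, F) = F²
u(-34, -23) + (1147 - 1*2434) = (-23)² + (1147 - 1*2434) = 529 + (1147 - 2434) = 529 - 1287 = -758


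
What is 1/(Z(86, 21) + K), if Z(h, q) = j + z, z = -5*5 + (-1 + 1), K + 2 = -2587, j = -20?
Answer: -1/2634 ≈ -0.00037965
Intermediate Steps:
K = -2589 (K = -2 - 2587 = -2589)
z = -25 (z = -25 + 0 = -25)
Z(h, q) = -45 (Z(h, q) = -20 - 25 = -45)
1/(Z(86, 21) + K) = 1/(-45 - 2589) = 1/(-2634) = -1/2634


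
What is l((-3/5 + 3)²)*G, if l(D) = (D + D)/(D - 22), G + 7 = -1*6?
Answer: 1872/203 ≈ 9.2217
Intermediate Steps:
G = -13 (G = -7 - 1*6 = -7 - 6 = -13)
l(D) = 2*D/(-22 + D) (l(D) = (2*D)/(-22 + D) = 2*D/(-22 + D))
l((-3/5 + 3)²)*G = (2*(-3/5 + 3)²/(-22 + (-3/5 + 3)²))*(-13) = (2*(-3*⅕ + 3)²/(-22 + (-3*⅕ + 3)²))*(-13) = (2*(-⅗ + 3)²/(-22 + (-⅗ + 3)²))*(-13) = (2*(12/5)²/(-22 + (12/5)²))*(-13) = (2*(144/25)/(-22 + 144/25))*(-13) = (2*(144/25)/(-406/25))*(-13) = (2*(144/25)*(-25/406))*(-13) = -144/203*(-13) = 1872/203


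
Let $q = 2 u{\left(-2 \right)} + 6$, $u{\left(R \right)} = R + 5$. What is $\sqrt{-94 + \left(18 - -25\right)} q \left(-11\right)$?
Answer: $- 132 i \sqrt{51} \approx - 942.67 i$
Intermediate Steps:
$u{\left(R \right)} = 5 + R$
$q = 12$ ($q = 2 \left(5 - 2\right) + 6 = 2 \cdot 3 + 6 = 6 + 6 = 12$)
$\sqrt{-94 + \left(18 - -25\right)} q \left(-11\right) = \sqrt{-94 + \left(18 - -25\right)} 12 \left(-11\right) = \sqrt{-94 + \left(18 + 25\right)} 12 \left(-11\right) = \sqrt{-94 + 43} \cdot 12 \left(-11\right) = \sqrt{-51} \cdot 12 \left(-11\right) = i \sqrt{51} \cdot 12 \left(-11\right) = 12 i \sqrt{51} \left(-11\right) = - 132 i \sqrt{51}$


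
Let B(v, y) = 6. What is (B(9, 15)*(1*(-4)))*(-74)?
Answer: 1776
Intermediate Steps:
(B(9, 15)*(1*(-4)))*(-74) = (6*(1*(-4)))*(-74) = (6*(-4))*(-74) = -24*(-74) = 1776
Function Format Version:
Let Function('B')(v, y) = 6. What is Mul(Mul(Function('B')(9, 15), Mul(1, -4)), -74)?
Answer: 1776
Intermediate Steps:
Mul(Mul(Function('B')(9, 15), Mul(1, -4)), -74) = Mul(Mul(6, Mul(1, -4)), -74) = Mul(Mul(6, -4), -74) = Mul(-24, -74) = 1776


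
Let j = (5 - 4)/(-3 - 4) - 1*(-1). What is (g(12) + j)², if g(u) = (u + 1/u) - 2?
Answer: 844561/7056 ≈ 119.69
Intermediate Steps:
j = 6/7 (j = 1/(-7) + 1 = 1*(-⅐) + 1 = -⅐ + 1 = 6/7 ≈ 0.85714)
g(u) = -2 + u + 1/u (g(u) = (u + 1/u) - 2 = -2 + u + 1/u)
(g(12) + j)² = ((-2 + 12 + 1/12) + 6/7)² = (121/12 + 6/7)² = (919/84)² = 844561/7056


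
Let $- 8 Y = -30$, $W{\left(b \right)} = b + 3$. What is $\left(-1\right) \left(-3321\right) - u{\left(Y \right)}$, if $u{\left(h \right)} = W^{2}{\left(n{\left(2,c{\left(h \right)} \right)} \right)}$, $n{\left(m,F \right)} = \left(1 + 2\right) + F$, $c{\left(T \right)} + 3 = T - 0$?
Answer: $\frac{52407}{16} \approx 3275.4$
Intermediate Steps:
$c{\left(T \right)} = -3 + T$ ($c{\left(T \right)} = -3 + \left(T - 0\right) = -3 + \left(T + 0\right) = -3 + T$)
$n{\left(m,F \right)} = 3 + F$
$W{\left(b \right)} = 3 + b$
$Y = \frac{15}{4}$ ($Y = \left(- \frac{1}{8}\right) \left(-30\right) = \frac{15}{4} \approx 3.75$)
$u{\left(h \right)} = \left(3 + h\right)^{2}$ ($u{\left(h \right)} = \left(3 + \left(3 + \left(-3 + h\right)\right)\right)^{2} = \left(3 + h\right)^{2}$)
$\left(-1\right) \left(-3321\right) - u{\left(Y \right)} = \left(-1\right) \left(-3321\right) - \left(3 + \frac{15}{4}\right)^{2} = 3321 - \left(\frac{27}{4}\right)^{2} = 3321 - \frac{729}{16} = \frac{52407}{16}$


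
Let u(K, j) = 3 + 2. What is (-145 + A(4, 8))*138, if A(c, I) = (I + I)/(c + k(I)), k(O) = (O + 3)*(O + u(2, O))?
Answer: -979754/49 ≈ -19995.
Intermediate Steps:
u(K, j) = 5
k(O) = (3 + O)*(5 + O) (k(O) = (O + 3)*(O + 5) = (3 + O)*(5 + O))
A(c, I) = 2*I/(15 + c + I² + 8*I) (A(c, I) = (I + I)/(c + (15 + I² + 8*I)) = (2*I)/(15 + c + I² + 8*I) = 2*I/(15 + c + I² + 8*I))
(-145 + A(4, 8))*138 = (-145 + 2*8/(15 + 4 + 8² + 8*8))*138 = (-145 + 2*8/(15 + 4 + 64 + 64))*138 = (-145 + 2*8/147)*138 = (-145 + 2*8*(1/147))*138 = (-145 + 16/147)*138 = -21299/147*138 = -979754/49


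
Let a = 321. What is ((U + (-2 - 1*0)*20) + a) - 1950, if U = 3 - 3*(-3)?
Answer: -1657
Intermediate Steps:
U = 12 (U = 3 + 9 = 12)
((U + (-2 - 1*0)*20) + a) - 1950 = ((12 + (-2 - 1*0)*20) + 321) - 1950 = ((12 + (-2 + 0)*20) + 321) - 1950 = ((12 - 2*20) + 321) - 1950 = ((12 - 40) + 321) - 1950 = (-28 + 321) - 1950 = 293 - 1950 = -1657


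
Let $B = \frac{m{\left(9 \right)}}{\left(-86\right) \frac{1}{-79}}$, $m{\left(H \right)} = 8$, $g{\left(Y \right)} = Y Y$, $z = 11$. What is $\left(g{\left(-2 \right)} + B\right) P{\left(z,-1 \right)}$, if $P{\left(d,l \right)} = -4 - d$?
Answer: $- \frac{7320}{43} \approx -170.23$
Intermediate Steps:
$g{\left(Y \right)} = Y^{2}$
$B = \frac{316}{43}$ ($B = \frac{8}{\left(-86\right) \frac{1}{-79}} = \frac{8}{\left(-86\right) \left(- \frac{1}{79}\right)} = \frac{8}{\frac{86}{79}} = 8 \cdot \frac{79}{86} = \frac{316}{43} \approx 7.3488$)
$\left(g{\left(-2 \right)} + B\right) P{\left(z,-1 \right)} = \left(\left(-2\right)^{2} + \frac{316}{43}\right) \left(-4 - 11\right) = \left(4 + \frac{316}{43}\right) \left(-4 - 11\right) = \frac{488}{43} \left(-15\right) = - \frac{7320}{43}$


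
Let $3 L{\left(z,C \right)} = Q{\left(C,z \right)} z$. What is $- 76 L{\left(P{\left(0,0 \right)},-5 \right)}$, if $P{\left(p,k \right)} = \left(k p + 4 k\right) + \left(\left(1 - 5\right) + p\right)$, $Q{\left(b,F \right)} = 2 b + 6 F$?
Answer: $- \frac{10336}{3} \approx -3445.3$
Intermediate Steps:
$P{\left(p,k \right)} = -4 + p + 4 k + k p$ ($P{\left(p,k \right)} = \left(4 k + k p\right) + \left(-4 + p\right) = -4 + p + 4 k + k p$)
$L{\left(z,C \right)} = \frac{z \left(2 C + 6 z\right)}{3}$ ($L{\left(z,C \right)} = \frac{\left(2 C + 6 z\right) z}{3} = \frac{z \left(2 C + 6 z\right)}{3}$)
$- 76 L{\left(P{\left(0,0 \right)},-5 \right)} = - 76 \frac{2 \left(-4 + 0 + 4 \cdot 0 + 0 \cdot 0\right) \left(-5 + 3 \left(-4 + 0 + 4 \cdot 0 + 0 \cdot 0\right)\right)}{3} = - 76 \frac{2 \left(-4 + 0 + 0 + 0\right) \left(-5 + 3 \left(-4 + 0 + 0 + 0\right)\right)}{3} = - 76 \cdot \frac{2}{3} \left(-4\right) \left(-5 + 3 \left(-4\right)\right) = - 76 \cdot \frac{2}{3} \left(-4\right) \left(-5 - 12\right) = - 76 \cdot \frac{2}{3} \left(-4\right) \left(-17\right) = \left(-76\right) \frac{136}{3} = - \frac{10336}{3}$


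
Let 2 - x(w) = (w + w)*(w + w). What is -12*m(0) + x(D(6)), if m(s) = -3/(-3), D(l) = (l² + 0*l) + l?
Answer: -7066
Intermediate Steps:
D(l) = l + l² (D(l) = (l² + 0) + l = l² + l = l + l²)
x(w) = 2 - 4*w² (x(w) = 2 - (w + w)*(w + w) = 2 - 2*w*2*w = 2 - 4*w²)
m(s) = 1 (m(s) = -3*(-⅓) = 1)
-12*m(0) + x(D(6)) = -12*1 + (2 - 4*36*(1 + 6)²) = -12 + (2 - 4*(6*7)²) = -12 + (2 - 4*42²) = -12 + (2 - 4*1764) = -12 + (2 - 7056) = -12 - 7054 = -7066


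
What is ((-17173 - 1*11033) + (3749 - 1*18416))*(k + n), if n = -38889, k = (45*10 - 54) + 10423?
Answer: 1203445110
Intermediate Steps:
k = 10819 (k = (450 - 54) + 10423 = 396 + 10423 = 10819)
((-17173 - 1*11033) + (3749 - 1*18416))*(k + n) = ((-17173 - 1*11033) + (3749 - 1*18416))*(10819 - 38889) = ((-17173 - 11033) + (3749 - 18416))*(-28070) = (-28206 - 14667)*(-28070) = -42873*(-28070) = 1203445110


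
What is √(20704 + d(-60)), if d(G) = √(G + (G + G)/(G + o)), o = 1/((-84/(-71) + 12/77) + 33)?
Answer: √(2624261253560464096 + 22516786*I*√1837864712848245)/11258393 ≈ 143.89 + 0.026464*I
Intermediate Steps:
o = 5467/187731 (o = 1/((-84*(-1/71) + 12*(1/77)) + 33) = 1/((84/71 + 12/77) + 33) = 1/(7320/5467 + 33) = 1/(187731/5467) = 5467/187731 ≈ 0.029121)
d(G) = √(G + 2*G/(5467/187731 + G)) (d(G) = √(G + (G + G)/(G + 5467/187731)) = √(G + (2*G)/(5467/187731 + G)) = √(G + 2*G/(5467/187731 + G)))
√(20704 + d(-60)) = √(20704 + √(-60*(380929 + 187731*(-60))/(5467 + 187731*(-60)))) = √(20704 + √(-60*(380929 - 11263860)/(5467 - 11263860))) = √(20704 + √(-60*(-10882931)/(-11258393))) = √(20704 + √(-60*(-1/11258393)*(-10882931))) = √(20704 + √(-652975860/11258393)) = √(20704 + 2*I*√1837864712848245/11258393)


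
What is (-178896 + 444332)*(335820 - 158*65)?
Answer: 86412689800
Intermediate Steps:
(-178896 + 444332)*(335820 - 158*65) = 265436*(335820 - 10270) = 265436*325550 = 86412689800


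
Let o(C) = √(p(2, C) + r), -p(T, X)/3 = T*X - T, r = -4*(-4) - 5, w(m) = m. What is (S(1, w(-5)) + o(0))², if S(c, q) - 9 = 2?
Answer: (11 + √17)² ≈ 228.71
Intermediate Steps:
r = 11 (r = 16 - 5 = 11)
S(c, q) = 11 (S(c, q) = 9 + 2 = 11)
p(T, X) = 3*T - 3*T*X (p(T, X) = -3*(T*X - T) = -3*(-T + T*X) = 3*T - 3*T*X)
o(C) = √(17 - 6*C) (o(C) = √(3*2*(1 - C) + 11) = √((6 - 6*C) + 11) = √(17 - 6*C))
(S(1, w(-5)) + o(0))² = (11 + √(17 - 6*0))² = (11 + √(17 + 0))² = (11 + √17)²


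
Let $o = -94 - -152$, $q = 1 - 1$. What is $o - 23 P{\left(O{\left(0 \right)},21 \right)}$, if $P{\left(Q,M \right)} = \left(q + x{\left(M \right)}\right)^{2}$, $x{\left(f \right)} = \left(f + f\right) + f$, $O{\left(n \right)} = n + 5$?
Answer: $-91229$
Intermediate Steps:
$O{\left(n \right)} = 5 + n$
$x{\left(f \right)} = 3 f$ ($x{\left(f \right)} = 2 f + f = 3 f$)
$q = 0$ ($q = 1 - 1 = 0$)
$o = 58$ ($o = -94 + 152 = 58$)
$P{\left(Q,M \right)} = 9 M^{2}$ ($P{\left(Q,M \right)} = \left(0 + 3 M\right)^{2} = \left(3 M\right)^{2} = 9 M^{2}$)
$o - 23 P{\left(O{\left(0 \right)},21 \right)} = 58 - 23 \cdot 9 \cdot 21^{2} = 58 - 23 \cdot 9 \cdot 441 = 58 - 91287 = -91229$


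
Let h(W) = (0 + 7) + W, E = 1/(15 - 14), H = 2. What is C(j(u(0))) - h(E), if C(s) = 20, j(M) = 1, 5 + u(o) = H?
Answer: 12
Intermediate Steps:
u(o) = -3 (u(o) = -5 + 2 = -3)
E = 1 (E = 1/1 = 1)
h(W) = 7 + W
C(j(u(0))) - h(E) = 20 - (7 + 1) = 20 - 1*8 = 20 - 8 = 12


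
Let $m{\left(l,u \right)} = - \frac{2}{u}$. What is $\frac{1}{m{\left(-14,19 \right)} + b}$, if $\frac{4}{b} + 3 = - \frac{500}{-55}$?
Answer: $\frac{1273}{702} \approx 1.8134$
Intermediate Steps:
$b = \frac{44}{67}$ ($b = \frac{4}{-3 - \frac{500}{-55}} = \frac{4}{-3 - - \frac{100}{11}} = \frac{4}{-3 + \frac{100}{11}} = \frac{4}{\frac{67}{11}} = 4 \cdot \frac{11}{67} = \frac{44}{67} \approx 0.65672$)
$\frac{1}{m{\left(-14,19 \right)} + b} = \frac{1}{- \frac{2}{19} + \frac{44}{67}} = \frac{1}{\frac{702}{1273}} = \frac{1273}{702}$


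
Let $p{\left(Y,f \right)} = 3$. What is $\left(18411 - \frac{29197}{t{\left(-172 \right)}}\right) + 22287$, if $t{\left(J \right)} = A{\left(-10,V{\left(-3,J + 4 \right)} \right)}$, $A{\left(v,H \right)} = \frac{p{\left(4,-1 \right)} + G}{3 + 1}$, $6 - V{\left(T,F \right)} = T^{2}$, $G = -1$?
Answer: $-17696$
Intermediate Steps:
$V{\left(T,F \right)} = 6 - T^{2}$
$A{\left(v,H \right)} = \frac{1}{2}$ ($A{\left(v,H \right)} = \frac{3 - 1}{3 + 1} = \frac{2}{4} = 2 \cdot \frac{1}{4} = \frac{1}{2}$)
$t{\left(J \right)} = \frac{1}{2}$
$\left(18411 - \frac{29197}{t{\left(-172 \right)}}\right) + 22287 = \left(18411 - 29197 \frac{1}{\frac{1}{2}}\right) + 22287 = \left(18411 - 58394\right) + 22287 = -39983 + 22287 = -17696$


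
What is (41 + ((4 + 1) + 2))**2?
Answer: 2304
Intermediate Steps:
(41 + ((4 + 1) + 2))**2 = (41 + (5 + 2))**2 = (41 + 7)**2 = 48**2 = 2304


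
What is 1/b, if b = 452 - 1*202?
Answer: 1/250 ≈ 0.0040000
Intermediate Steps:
b = 250 (b = 452 - 202 = 250)
1/b = 1/250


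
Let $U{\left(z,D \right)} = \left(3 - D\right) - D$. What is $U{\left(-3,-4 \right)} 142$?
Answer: $1562$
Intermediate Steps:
$U{\left(z,D \right)} = 3 - 2 D$
$U{\left(-3,-4 \right)} 142 = \left(3 - -8\right) 142 = \left(3 + 8\right) 142 = 11 \cdot 142 = 1562$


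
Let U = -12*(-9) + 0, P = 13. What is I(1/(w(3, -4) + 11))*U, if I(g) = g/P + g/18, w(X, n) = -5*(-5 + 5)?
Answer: 186/143 ≈ 1.3007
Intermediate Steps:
w(X, n) = 0 (w(X, n) = -5*0 = 0)
U = 108 (U = 108 + 0 = 108)
I(g) = 31*g/234 (I(g) = g/13 + g/18 = 31*g/234)
I(1/(w(3, -4) + 11))*U = (31/(234*(0 + 11)))*108 = ((31/234)/11)*108 = ((31/234)*(1/11))*108 = (31/2574)*108 = 186/143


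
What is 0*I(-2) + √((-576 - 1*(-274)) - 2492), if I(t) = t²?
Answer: I*√2794 ≈ 52.858*I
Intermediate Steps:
0*I(-2) + √((-576 - 1*(-274)) - 2492) = 0*(-2)² + √((-576 - 1*(-274)) - 2492) = 0*4 + √((-576 + 274) - 2492) = 0 + √(-302 - 2492) = 0 + √(-2794) = 0 + I*√2794 = I*√2794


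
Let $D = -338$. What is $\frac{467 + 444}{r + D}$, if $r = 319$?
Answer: $- \frac{911}{19} \approx -47.947$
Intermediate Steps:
$\frac{467 + 444}{r + D} = \frac{467 + 444}{319 - 338} = \frac{911}{-19} = 911 \left(- \frac{1}{19}\right) = - \frac{911}{19}$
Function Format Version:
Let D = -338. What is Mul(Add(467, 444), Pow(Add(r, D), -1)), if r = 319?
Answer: Rational(-911, 19) ≈ -47.947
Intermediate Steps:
Mul(Add(467, 444), Pow(Add(r, D), -1)) = Mul(Add(467, 444), Pow(Add(319, -338), -1)) = Mul(911, Pow(-19, -1)) = Mul(911, Rational(-1, 19)) = Rational(-911, 19)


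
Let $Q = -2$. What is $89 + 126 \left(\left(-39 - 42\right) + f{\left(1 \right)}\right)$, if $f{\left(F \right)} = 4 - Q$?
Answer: $-9361$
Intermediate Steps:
$f{\left(F \right)} = 6$ ($f{\left(F \right)} = 4 - -2 = 4 + 2 = 6$)
$89 + 126 \left(\left(-39 - 42\right) + f{\left(1 \right)}\right) = 89 + 126 \left(\left(-39 - 42\right) + 6\right) = 89 + 126 \left(-81 + 6\right) = 89 + 126 \left(-75\right) = 89 - 9450 = -9361$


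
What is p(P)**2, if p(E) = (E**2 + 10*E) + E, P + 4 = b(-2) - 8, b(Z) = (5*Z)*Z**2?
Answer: 4545424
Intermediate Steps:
b(Z) = 5*Z**3
P = -52 (P = -4 + (5*(-2)**3 - 8) = -4 + (5*(-8) - 8) = -4 + (-40 - 8) = -4 - 48 = -52)
p(E) = E**2 + 11*E
p(P)**2 = (-52*(11 - 52))**2 = (-52*(-41))**2 = 2132**2 = 4545424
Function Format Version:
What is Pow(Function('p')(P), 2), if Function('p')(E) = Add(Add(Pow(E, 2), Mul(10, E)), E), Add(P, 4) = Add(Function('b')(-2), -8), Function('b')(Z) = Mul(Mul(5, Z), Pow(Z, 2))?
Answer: 4545424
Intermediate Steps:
Function('b')(Z) = Mul(5, Pow(Z, 3))
P = -52 (P = Add(-4, Add(Mul(5, Pow(-2, 3)), -8)) = Add(-4, Add(Mul(5, -8), -8)) = Add(-4, Add(-40, -8)) = Add(-4, -48) = -52)
Function('p')(E) = Add(Pow(E, 2), Mul(11, E))
Pow(Function('p')(P), 2) = Pow(Mul(-52, Add(11, -52)), 2) = Pow(Mul(-52, -41), 2) = Pow(2132, 2) = 4545424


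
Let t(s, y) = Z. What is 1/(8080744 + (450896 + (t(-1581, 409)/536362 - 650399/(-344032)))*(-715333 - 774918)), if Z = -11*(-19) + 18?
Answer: -92262845792/61995368973427915842985 ≈ -1.4882e-12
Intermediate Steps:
Z = 227 (Z = 209 + 18 = 227)
t(s, y) = 227
1/(8080744 + (450896 + (t(-1581, 409)/536362 - 650399/(-344032)))*(-715333 - 774918)) = 1/(8080744 + (450896 + (227/536362 - 650399/(-344032)))*(-715333 - 774918)) = 1/(8080744 + (450896 + (227*(1/536362) - 650399*(-1/344032)))*(-1490251)) = 1/(8080744 + (450896 + (227/536362 + 650399/344032))*(-1490251)) = 1/(8080744 + (450896 + 174463701851/92262845792)*(-1490251)) = 1/(8080744 + (41601122579931483/92262845792)*(-1490251)) = 1/(8080744 - 61996114525865472472233/92262845792) = 1/(-61995368973427915842985/92262845792) = -92262845792/61995368973427915842985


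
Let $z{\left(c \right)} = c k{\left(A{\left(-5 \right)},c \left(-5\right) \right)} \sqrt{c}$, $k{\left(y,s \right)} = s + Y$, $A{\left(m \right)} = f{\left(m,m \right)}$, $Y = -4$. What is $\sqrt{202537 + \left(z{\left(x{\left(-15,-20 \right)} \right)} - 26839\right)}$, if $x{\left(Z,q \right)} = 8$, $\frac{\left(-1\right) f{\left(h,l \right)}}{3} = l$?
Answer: $\sqrt{175698 - 704 \sqrt{2}} \approx 417.97$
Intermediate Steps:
$f{\left(h,l \right)} = - 3 l$
$A{\left(m \right)} = - 3 m$
$k{\left(y,s \right)} = -4 + s$ ($k{\left(y,s \right)} = s - 4 = -4 + s$)
$z{\left(c \right)} = c^{\frac{3}{2}} \left(-4 - 5 c\right)$ ($z{\left(c \right)} = c \left(-4 + c \left(-5\right)\right) \sqrt{c} = c \left(-4 - 5 c\right) \sqrt{c} = c^{\frac{3}{2}} \left(-4 - 5 c\right)$)
$\sqrt{202537 + \left(z{\left(x{\left(-15,-20 \right)} \right)} - 26839\right)} = \sqrt{202537 - \left(26839 - 8^{\frac{3}{2}} \left(-4 - 40\right)\right)} = \sqrt{202537 - \left(26839 - 16 \sqrt{2} \left(-4 - 40\right)\right)} = \sqrt{202537 - \left(26839 - 16 \sqrt{2} \left(-44\right)\right)} = \sqrt{202537 - \left(26839 + 704 \sqrt{2}\right)} = \sqrt{175698 - 704 \sqrt{2}}$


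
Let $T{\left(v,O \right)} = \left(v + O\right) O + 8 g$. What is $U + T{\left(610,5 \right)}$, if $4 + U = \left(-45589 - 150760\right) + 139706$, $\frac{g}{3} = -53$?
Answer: $-54844$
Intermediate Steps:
$g = -159$ ($g = 3 \left(-53\right) = -159$)
$U = -56647$ ($U = -4 + \left(\left(-45589 - 150760\right) + 139706\right) = -4 + \left(-196349 + 139706\right) = -4 - 56643 = -56647$)
$T{\left(v,O \right)} = -1272 + O \left(O + v\right)$ ($T{\left(v,O \right)} = \left(v + O\right) O + 8 \left(-159\right) = \left(O + v\right) O - 1272 = O \left(O + v\right) - 1272 = -1272 + O \left(O + v\right)$)
$U + T{\left(610,5 \right)} = -56647 + \left(-1272 + 5^{2} + 5 \cdot 610\right) = -56647 + \left(-1272 + 25 + 3050\right) = -56647 + 1803 = -54844$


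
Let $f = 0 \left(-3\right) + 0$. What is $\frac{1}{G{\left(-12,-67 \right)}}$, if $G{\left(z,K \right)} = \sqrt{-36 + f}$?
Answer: $- \frac{i}{6} \approx - 0.16667 i$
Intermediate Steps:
$f = 0$ ($f = 0 + 0 = 0$)
$G{\left(z,K \right)} = 6 i$ ($G{\left(z,K \right)} = \sqrt{-36 + 0} = \sqrt{-36} = 6 i$)
$\frac{1}{G{\left(-12,-67 \right)}} = \frac{1}{6 i} = - \frac{i}{6}$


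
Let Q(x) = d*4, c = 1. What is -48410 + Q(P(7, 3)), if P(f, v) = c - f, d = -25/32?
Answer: -387305/8 ≈ -48413.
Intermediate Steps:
d = -25/32 (d = -25*1/32 = -25/32 ≈ -0.78125)
P(f, v) = 1 - f
Q(x) = -25/8 (Q(x) = -25/32*4 = -25/8)
-48410 + Q(P(7, 3)) = -48410 - 25/8 = -387305/8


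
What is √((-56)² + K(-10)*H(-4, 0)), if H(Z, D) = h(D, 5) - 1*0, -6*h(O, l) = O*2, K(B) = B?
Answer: 56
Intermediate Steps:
h(O, l) = -O/3 (h(O, l) = -O*2/6 = -O/3)
H(Z, D) = -D/3 (H(Z, D) = -D/3 - 1*0 = -D/3 + 0 = -D/3)
√((-56)² + K(-10)*H(-4, 0)) = √((-56)² - (-10)*0/3) = √(3136 - 10*0) = √(3136 + 0) = √3136 = 56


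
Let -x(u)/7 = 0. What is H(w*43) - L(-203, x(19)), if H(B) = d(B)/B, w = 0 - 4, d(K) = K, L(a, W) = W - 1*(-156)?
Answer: -155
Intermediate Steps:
x(u) = 0 (x(u) = -7*0 = 0)
L(a, W) = 156 + W (L(a, W) = W + 156 = 156 + W)
w = -4
H(B) = 1 (H(B) = B/B = 1)
H(w*43) - L(-203, x(19)) = 1 - (156 + 0) = 1 - 1*156 = 1 - 156 = -155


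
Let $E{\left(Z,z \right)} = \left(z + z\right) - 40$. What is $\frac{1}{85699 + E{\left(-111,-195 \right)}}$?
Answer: $\frac{1}{85269} \approx 1.1728 \cdot 10^{-5}$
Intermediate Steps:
$E{\left(Z,z \right)} = -40 + 2 z$ ($E{\left(Z,z \right)} = 2 z - 40 = -40 + 2 z$)
$\frac{1}{85699 + E{\left(-111,-195 \right)}} = \frac{1}{85699 + \left(-40 + 2 \left(-195\right)\right)} = \frac{1}{85699 - 430} = \frac{1}{85269}$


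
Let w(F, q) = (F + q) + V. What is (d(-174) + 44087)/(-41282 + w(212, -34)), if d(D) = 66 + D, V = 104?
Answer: -43979/41000 ≈ -1.0727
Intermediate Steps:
w(F, q) = 104 + F + q (w(F, q) = (F + q) + 104 = 104 + F + q)
(d(-174) + 44087)/(-41282 + w(212, -34)) = ((66 - 174) + 44087)/(-41282 + (104 + 212 - 34)) = (-108 + 44087)/(-41282 + 282) = 43979/(-41000) = 43979*(-1/41000) = -43979/41000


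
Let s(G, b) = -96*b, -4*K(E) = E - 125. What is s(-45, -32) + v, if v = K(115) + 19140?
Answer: 44429/2 ≈ 22215.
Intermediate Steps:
K(E) = 125/4 - E/4 (K(E) = -(E - 125)/4 = -(-125 + E)/4 = 125/4 - E/4)
v = 38285/2 (v = (125/4 - 1/4*115) + 19140 = (125/4 - 115/4) + 19140 = 5/2 + 19140 = 38285/2 ≈ 19143.)
s(-45, -32) + v = -96*(-32) + 38285/2 = 3072 + 38285/2 = 44429/2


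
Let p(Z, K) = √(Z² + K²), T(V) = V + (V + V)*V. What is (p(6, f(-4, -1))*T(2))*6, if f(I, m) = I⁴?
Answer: 1560*√97 ≈ 15364.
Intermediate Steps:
T(V) = V + 2*V² (T(V) = V + (2*V)*V = V + 2*V²)
p(Z, K) = √(K² + Z²)
(p(6, f(-4, -1))*T(2))*6 = (√(((-4)⁴)² + 6²)*(2*(1 + 2*2)))*6 = (√(256² + 36)*(2*(1 + 4)))*6 = (√(65536 + 36)*(2*5))*6 = (√65572*10)*6 = ((26*√97)*10)*6 = (260*√97)*6 = 1560*√97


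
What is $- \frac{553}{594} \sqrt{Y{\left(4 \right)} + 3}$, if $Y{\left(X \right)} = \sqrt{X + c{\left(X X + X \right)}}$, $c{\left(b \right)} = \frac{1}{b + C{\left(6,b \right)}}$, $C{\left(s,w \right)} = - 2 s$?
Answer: $- \frac{553 \sqrt{12 + \sqrt{66}}}{1188} \approx -2.0882$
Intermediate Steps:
$c{\left(b \right)} = \frac{1}{-12 + b}$ ($c{\left(b \right)} = \frac{1}{b - 12} = \frac{1}{-12 + b}$)
$Y{\left(X \right)} = \sqrt{X + \frac{1}{-12 + X + X^{2}}}$ ($Y{\left(X \right)} = \sqrt{X + \frac{1}{-12 + \left(X X + X\right)}} = \sqrt{X + \frac{1}{-12 + \left(X^{2} + X\right)}} = \sqrt{X + \frac{1}{-12 + \left(X + X^{2}\right)}} = \sqrt{X + \frac{1}{-12 + X + X^{2}}}$)
$- \frac{553}{594} \sqrt{Y{\left(4 \right)} + 3} = - \frac{553}{594} \sqrt{\sqrt{\frac{1 + 4 \left(-12 + 4 \left(1 + 4\right)\right)}{-12 + 4 \left(1 + 4\right)}} + 3} = \left(-553\right) \frac{1}{594} \sqrt{\sqrt{\frac{1 + 4 \left(-12 + 4 \cdot 5\right)}{-12 + 4 \cdot 5}} + 3} = - \frac{553 \sqrt{\sqrt{\frac{1 + 4 \left(-12 + 20\right)}{-12 + 20}} + 3}}{594} = - \frac{553 \sqrt{\sqrt{\frac{1 + 4 \cdot 8}{8}} + 3}}{594} = - \frac{553 \sqrt{\sqrt{\frac{1 + 32}{8}} + 3}}{594} = - \frac{553 \sqrt{\sqrt{\frac{1}{8} \cdot 33} + 3}}{594} = - \frac{553 \sqrt{\sqrt{\frac{33}{8}} + 3}}{594} = - \frac{553 \sqrt{\frac{\sqrt{66}}{4} + 3}}{594} = - \frac{553 \sqrt{3 + \frac{\sqrt{66}}{4}}}{594}$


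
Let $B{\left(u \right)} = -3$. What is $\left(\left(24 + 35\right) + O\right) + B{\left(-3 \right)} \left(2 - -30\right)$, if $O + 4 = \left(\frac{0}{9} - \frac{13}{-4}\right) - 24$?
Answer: $- \frac{247}{4} \approx -61.75$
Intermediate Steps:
$O = - \frac{99}{4}$ ($O = -4 + \left(\left(\frac{0}{9} - \frac{13}{-4}\right) - 24\right) = -4 + \left(\left(0 \cdot \frac{1}{9} - - \frac{13}{4}\right) - 24\right) = -4 + \left(\left(0 + \frac{13}{4}\right) - 24\right) = -4 + \left(\frac{13}{4} - 24\right) = -4 - \frac{83}{4} = - \frac{99}{4} \approx -24.75$)
$\left(\left(24 + 35\right) + O\right) + B{\left(-3 \right)} \left(2 - -30\right) = \left(\left(24 + 35\right) - \frac{99}{4}\right) - 3 \left(2 - -30\right) = \left(59 - \frac{99}{4}\right) - 3 \left(2 + 30\right) = \frac{137}{4} - 96 = - \frac{247}{4}$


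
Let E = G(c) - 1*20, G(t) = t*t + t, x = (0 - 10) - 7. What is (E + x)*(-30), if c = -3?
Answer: 930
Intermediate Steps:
x = -17 (x = -10 - 7 = -17)
G(t) = t + t² (G(t) = t² + t = t + t²)
E = -14 (E = -3*(1 - 3) - 1*20 = -3*(-2) - 20 = 6 - 20 = -14)
(E + x)*(-30) = (-14 - 17)*(-30) = -31*(-30) = 930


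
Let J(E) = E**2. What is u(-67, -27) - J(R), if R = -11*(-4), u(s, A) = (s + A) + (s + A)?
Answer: -2124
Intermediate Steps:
u(s, A) = 2*A + 2*s (u(s, A) = (A + s) + (A + s) = 2*A + 2*s)
R = 44
u(-67, -27) - J(R) = (2*(-27) + 2*(-67)) - 1*44**2 = (-54 - 134) - 1*1936 = -188 - 1936 = -2124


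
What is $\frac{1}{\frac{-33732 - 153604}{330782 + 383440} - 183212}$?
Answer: $- \frac{357111}{65427114200} \approx -5.4581 \cdot 10^{-6}$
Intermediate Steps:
$\frac{1}{\frac{-33732 - 153604}{330782 + 383440} - 183212} = \frac{1}{- \frac{187336}{714222} - 183212} = \frac{1}{\left(-187336\right) \frac{1}{714222} - 183212} = \frac{1}{- \frac{93668}{357111} - 183212} = \frac{1}{- \frac{65427114200}{357111}} = - \frac{357111}{65427114200}$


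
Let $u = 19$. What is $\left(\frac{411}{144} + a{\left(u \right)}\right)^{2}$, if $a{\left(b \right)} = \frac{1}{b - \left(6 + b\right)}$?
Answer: $\frac{1849}{256} \approx 7.2227$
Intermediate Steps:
$a{\left(b \right)} = - \frac{1}{6}$ ($a{\left(b \right)} = \frac{1}{-6} = - \frac{1}{6}$)
$\left(\frac{411}{144} + a{\left(u \right)}\right)^{2} = \left(\frac{411}{144} - \frac{1}{6}\right)^{2} = \left(411 \cdot \frac{1}{144} - \frac{1}{6}\right)^{2} = \left(\frac{137}{48} - \frac{1}{6}\right)^{2} = \left(\frac{43}{16}\right)^{2} = \frac{1849}{256}$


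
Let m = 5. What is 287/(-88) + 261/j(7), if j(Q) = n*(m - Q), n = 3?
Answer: -4115/88 ≈ -46.761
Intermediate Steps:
j(Q) = 15 - 3*Q (j(Q) = 3*(5 - Q) = 15 - 3*Q)
287/(-88) + 261/j(7) = 287/(-88) + 261/(15 - 3*7) = 287*(-1/88) + 261/(15 - 21) = -287/88 + 261/(-6) = -287/88 + 261*(-1/6) = -287/88 - 87/2 = -4115/88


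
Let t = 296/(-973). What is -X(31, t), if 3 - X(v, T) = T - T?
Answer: -3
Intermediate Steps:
t = -296/973 (t = 296*(-1/973) = -296/973 ≈ -0.30421)
X(v, T) = 3 (X(v, T) = 3 - (T - T) = 3 - 1*0 = 3 + 0 = 3)
-X(31, t) = -1*3 = -3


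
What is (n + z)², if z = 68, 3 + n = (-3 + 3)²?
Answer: 4225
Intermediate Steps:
n = -3 (n = -3 + (-3 + 3)² = -3 + 0² = -3 + 0 = -3)
(n + z)² = (-3 + 68)² = 65² = 4225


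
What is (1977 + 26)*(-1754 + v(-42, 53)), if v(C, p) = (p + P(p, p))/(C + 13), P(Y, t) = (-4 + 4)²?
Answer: -101990757/29 ≈ -3.5169e+6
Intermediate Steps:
P(Y, t) = 0 (P(Y, t) = 0² = 0)
v(C, p) = p/(13 + C) (v(C, p) = (p + 0)/(C + 13) = p/(13 + C))
(1977 + 26)*(-1754 + v(-42, 53)) = (1977 + 26)*(-1754 + 53/(13 - 42)) = 2003*(-1754 + 53/(-29)) = 2003*(-1754 + 53*(-1/29)) = 2003*(-1754 - 53/29) = 2003*(-50919/29) = -101990757/29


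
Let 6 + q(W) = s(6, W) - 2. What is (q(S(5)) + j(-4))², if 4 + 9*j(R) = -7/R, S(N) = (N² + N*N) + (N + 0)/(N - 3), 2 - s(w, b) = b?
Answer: 55225/16 ≈ 3451.6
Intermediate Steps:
s(w, b) = 2 - b
S(N) = 2*N² + N/(-3 + N) (S(N) = (N² + N²) + N/(-3 + N) = 2*N² + N/(-3 + N))
j(R) = -4/9 - 7/(9*R) (j(R) = -4/9 + (-7/R)/9 = -4/9 - 7/(9*R))
q(W) = -6 - W (q(W) = -6 + ((2 - W) - 2) = -6 - W)
(q(S(5)) + j(-4))² = ((-6 - 5*(1 - 6*5 + 2*5²)/(-3 + 5)) + (⅑)*(-7 - 4*(-4))/(-4))² = ((-6 - 5*(1 - 30 + 2*25)/2) + (⅑)*(-¼)*(-7 + 16))² = ((-6 - 5*(1 - 30 + 50)/2) + (⅑)*(-¼)*9)² = ((-6 - 5*21/2) - ¼)² = ((-6 - 1*105/2) - ¼)² = ((-6 - 105/2) - ¼)² = (-117/2 - ¼)² = (-235/4)² = 55225/16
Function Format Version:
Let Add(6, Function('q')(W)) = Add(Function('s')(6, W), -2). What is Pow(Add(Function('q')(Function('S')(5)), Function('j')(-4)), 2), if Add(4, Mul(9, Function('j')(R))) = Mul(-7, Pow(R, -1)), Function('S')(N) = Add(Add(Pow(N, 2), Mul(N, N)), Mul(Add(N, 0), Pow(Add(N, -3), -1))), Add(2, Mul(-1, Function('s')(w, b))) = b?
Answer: Rational(55225, 16) ≈ 3451.6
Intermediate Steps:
Function('s')(w, b) = Add(2, Mul(-1, b))
Function('S')(N) = Add(Mul(2, Pow(N, 2)), Mul(N, Pow(Add(-3, N), -1))) (Function('S')(N) = Add(Add(Pow(N, 2), Pow(N, 2)), Mul(N, Pow(Add(-3, N), -1))) = Add(Mul(2, Pow(N, 2)), Mul(N, Pow(Add(-3, N), -1))))
Function('j')(R) = Add(Rational(-4, 9), Mul(Rational(-7, 9), Pow(R, -1))) (Function('j')(R) = Add(Rational(-4, 9), Mul(Rational(1, 9), Mul(-7, Pow(R, -1)))) = Add(Rational(-4, 9), Mul(Rational(-7, 9), Pow(R, -1))))
Function('q')(W) = Add(-6, Mul(-1, W)) (Function('q')(W) = Add(-6, Add(Add(2, Mul(-1, W)), -2)) = Add(-6, Mul(-1, W)))
Pow(Add(Function('q')(Function('S')(5)), Function('j')(-4)), 2) = Pow(Add(Add(-6, Mul(-1, Mul(5, Pow(Add(-3, 5), -1), Add(1, Mul(-6, 5), Mul(2, Pow(5, 2)))))), Mul(Rational(1, 9), Pow(-4, -1), Add(-7, Mul(-4, -4)))), 2) = Pow(Add(Add(-6, Mul(-1, Mul(5, Pow(2, -1), Add(1, -30, Mul(2, 25))))), Mul(Rational(1, 9), Rational(-1, 4), Add(-7, 16))), 2) = Pow(Add(Add(-6, Mul(-1, Mul(5, Rational(1, 2), Add(1, -30, 50)))), Mul(Rational(1, 9), Rational(-1, 4), 9)), 2) = Pow(Add(Add(-6, Mul(-1, Mul(5, Rational(1, 2), 21))), Rational(-1, 4)), 2) = Pow(Add(Add(-6, Mul(-1, Rational(105, 2))), Rational(-1, 4)), 2) = Pow(Add(Add(-6, Rational(-105, 2)), Rational(-1, 4)), 2) = Pow(Add(Rational(-117, 2), Rational(-1, 4)), 2) = Pow(Rational(-235, 4), 2) = Rational(55225, 16)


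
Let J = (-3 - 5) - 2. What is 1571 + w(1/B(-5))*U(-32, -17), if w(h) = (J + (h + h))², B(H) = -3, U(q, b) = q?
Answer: -18629/9 ≈ -2069.9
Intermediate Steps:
J = -10 (J = -8 - 2 = -10)
w(h) = (-10 + 2*h)² (w(h) = (-10 + (h + h))² = (-10 + 2*h)²)
1571 + w(1/B(-5))*U(-32, -17) = 1571 + (4*(-5 + 1/(-3))²)*(-32) = 1571 + (4*(-5 - ⅓)²)*(-32) = 1571 + (4*(-16/3)²)*(-32) = 1571 + (4*(256/9))*(-32) = 1571 + (1024/9)*(-32) = 1571 - 32768/9 = -18629/9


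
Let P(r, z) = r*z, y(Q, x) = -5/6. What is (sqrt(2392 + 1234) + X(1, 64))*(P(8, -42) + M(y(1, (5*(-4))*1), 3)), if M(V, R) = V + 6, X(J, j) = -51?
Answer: 33745/2 - 13895*sqrt(74)/6 ≈ -3049.1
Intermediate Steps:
y(Q, x) = -5/6 (y(Q, x) = -5*1/6 = -5/6)
M(V, R) = 6 + V
(sqrt(2392 + 1234) + X(1, 64))*(P(8, -42) + M(y(1, (5*(-4))*1), 3)) = (sqrt(2392 + 1234) - 51)*(8*(-42) + (6 - 5/6)) = (sqrt(3626) - 51)*(-336 + 31/6) = (7*sqrt(74) - 51)*(-1985/6) = (-51 + 7*sqrt(74))*(-1985/6) = 33745/2 - 13895*sqrt(74)/6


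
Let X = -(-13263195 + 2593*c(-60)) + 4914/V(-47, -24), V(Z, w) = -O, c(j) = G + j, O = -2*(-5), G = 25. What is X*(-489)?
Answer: -32649206277/5 ≈ -6.5298e+9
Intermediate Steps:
O = 10
c(j) = 25 + j
V(Z, w) = -10 (V(Z, w) = -1*10 = -10)
X = 66767293/5 (X = -2593/(1/((25 - 60) - 5115)) + 4914/(-10) = -2593/(1/(-35 - 5115)) + 4914*(-1/10) = -2593/(1/(-5150)) - 2457/5 = -2593/(-1/5150) - 2457/5 = -2593*(-5150) - 2457/5 = 13353950 - 2457/5 = 66767293/5 ≈ 1.3353e+7)
X*(-489) = (66767293/5)*(-489) = -32649206277/5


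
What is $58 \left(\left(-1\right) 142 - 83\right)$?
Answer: $-13050$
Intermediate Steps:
$58 \left(\left(-1\right) 142 - 83\right) = 58 \left(-142 - 83\right) = 58 \left(-225\right) = -13050$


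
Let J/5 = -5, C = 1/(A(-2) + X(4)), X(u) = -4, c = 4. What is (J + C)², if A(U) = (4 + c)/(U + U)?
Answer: 22801/36 ≈ 633.36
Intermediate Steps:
A(U) = 4/U (A(U) = (4 + 4)/(U + U) = 8/((2*U)) = 8*(1/(2*U)) = 4/U)
C = -⅙ (C = 1/(4/(-2) - 4) = 1/(4*(-½) - 4) = 1/(-2 - 4) = 1/(-6) = -⅙ ≈ -0.16667)
J = -25 (J = 5*(-5) = -25)
(J + C)² = (-25 - ⅙)² = (-151/6)² = 22801/36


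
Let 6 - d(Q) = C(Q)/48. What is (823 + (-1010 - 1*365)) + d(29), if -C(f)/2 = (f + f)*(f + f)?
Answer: -2435/6 ≈ -405.83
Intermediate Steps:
C(f) = -8*f² (C(f) = -2*(f + f)*(f + f) = -2*2*f*2*f = -8*f²)
d(Q) = 6 + Q²/6 (d(Q) = 6 - (-8*Q²)/48 = 6 - (-1)*Q²/6 = 6 + Q²/6)
(823 + (-1010 - 1*365)) + d(29) = (823 + (-1010 - 1*365)) + (6 + (⅙)*29²) = (823 + (-1010 - 365)) + (6 + (⅙)*841) = (823 - 1375) + (6 + 841/6) = -552 + 877/6 = -2435/6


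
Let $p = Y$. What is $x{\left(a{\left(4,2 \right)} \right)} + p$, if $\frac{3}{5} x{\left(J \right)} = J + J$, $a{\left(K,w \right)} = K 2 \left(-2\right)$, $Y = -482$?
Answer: $- \frac{1606}{3} \approx -535.33$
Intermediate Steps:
$p = -482$
$a{\left(K,w \right)} = - 4 K$ ($a{\left(K,w \right)} = 2 K \left(-2\right) = - 4 K$)
$x{\left(J \right)} = \frac{10 J}{3}$ ($x{\left(J \right)} = \frac{5 \left(J + J\right)}{3} = \frac{5 \cdot 2 J}{3} = \frac{10 J}{3}$)
$x{\left(a{\left(4,2 \right)} \right)} + p = \frac{10 \left(\left(-4\right) 4\right)}{3} - 482 = \frac{10}{3} \left(-16\right) - 482 = - \frac{160}{3} - 482 = - \frac{1606}{3}$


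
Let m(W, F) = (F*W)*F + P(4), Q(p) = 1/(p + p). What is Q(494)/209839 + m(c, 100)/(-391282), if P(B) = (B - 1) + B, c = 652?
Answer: -21802160120891/1308402401852 ≈ -16.663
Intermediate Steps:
P(B) = -1 + 2*B (P(B) = (-1 + B) + B = -1 + 2*B)
Q(p) = 1/(2*p)
m(W, F) = 7 + W*F**2 (m(W, F) = (F*W)*F + (-1 + 2*4) = W*F**2 + (-1 + 8) = W*F**2 + 7 = 7 + W*F**2)
Q(494)/209839 + m(c, 100)/(-391282) = ((1/2)/494)/209839 + (7 + 652*100**2)/(-391282) = ((1/2)*(1/494))*(1/209839) + (7 + 652*10000)*(-1/391282) = (1/988)*(1/209839) + (7 + 6520000)*(-1/391282) = 1/207320932 + 6520007*(-1/391282) = 1/207320932 - 6520007/391282 = -21802160120891/1308402401852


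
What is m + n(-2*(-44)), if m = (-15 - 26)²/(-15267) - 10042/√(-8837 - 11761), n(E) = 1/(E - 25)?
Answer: -4316/45801 + 5021*I*√20598/10299 ≈ -0.094234 + 69.969*I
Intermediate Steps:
n(E) = 1/(-25 + E)
m = -1681/15267 + 5021*I*√20598/10299 (m = (-41)²*(-1/15267) - 10042*(-I*√20598/20598) = 1681*(-1/15267) - 10042*(-I*√20598/20598) = -1681/15267 - (-5021)*I*√20598/10299 = -1681/15267 + 5021*I*√20598/10299 ≈ -0.11011 + 69.969*I)
m + n(-2*(-44)) = (-1681/15267 + 5021*I*√20598/10299) + 1/(-25 - 2*(-44)) = (-1681/15267 + 5021*I*√20598/10299) + 1/(-25 + 88) = (-1681/15267 + 5021*I*√20598/10299) + 1/63 = -4316/45801 + 5021*I*√20598/10299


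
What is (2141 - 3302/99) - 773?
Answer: 132130/99 ≈ 1334.6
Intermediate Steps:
(2141 - 3302/99) - 773 = 208657/99 - 773 = 132130/99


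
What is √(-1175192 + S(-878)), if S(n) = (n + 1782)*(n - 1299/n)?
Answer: 2*I*√94797847453/439 ≈ 1402.7*I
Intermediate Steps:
S(n) = (1782 + n)*(n - 1299/n)
√(-1175192 + S(-878)) = √(-1175192 + (-1299 + (-878)² - 2314818/(-878) + 1782*(-878))) = √(-1175192 + (-1299 + 770884 - 2314818*(-1/878) - 1564596)) = √(-1175192 + (-1299 + 770884 + 1157409/439 - 1564596)) = √(-1175192 - 347852420/439) = √(-863761708/439) = 2*I*√94797847453/439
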